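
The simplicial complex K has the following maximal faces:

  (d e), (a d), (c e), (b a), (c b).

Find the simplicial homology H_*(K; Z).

H_0 ≅ Z,  H_1 ≅ Z.

Take the total order a < b < c < d < e on the vertex set. Then K (dimension 1) consists of the simplices:

  0-simplices (5): a, b, c, d, e
  1-simplices (5): ab, ad, bc, ce, de

Hence C_0 ≅ Z^5, C_1 ≅ Z^5.

Boundary ∂_1: C_1 → C_0 maps an edge to its endpoints' difference, ∂[p,q] = q − p. For instance
  ∂ad = d − a.
This gives a 5×5 integer matrix of rank 4; reducing to Smith normal form yields diagonal entries (1,1,1,1).

Computing H_k = (kernel of ∂_k) / (image of ∂_{k+1}):

  H_0: rank C_0 − rank ∂_1 = 5 − 4 = 1, and the invariant factors of ∂_1 are all 1, so H_0 ≅ Z.
  H_1: rank ker ∂_1 − rank ∂_2 = (5 − 4) − 0 = 1, and there is no ∂_2, so H_1 ≅ Z.

As a check, the Euler characteristic is 5 − 5 = 0, which agrees with 1 − 1 = 0.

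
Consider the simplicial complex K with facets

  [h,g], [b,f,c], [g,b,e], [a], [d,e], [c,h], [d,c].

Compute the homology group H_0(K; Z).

K has 8 vertices, 10 edges, 2 triangles.
rank ∂_0 = 0, rank ∂_1 = 6 ⇒ b_0 = 8 − 0 − 6 = 2; all invariant factors of ∂_1 are 1 so no torsion. So H_0 ≅ Z^2.

H_0 ≅ Z^2.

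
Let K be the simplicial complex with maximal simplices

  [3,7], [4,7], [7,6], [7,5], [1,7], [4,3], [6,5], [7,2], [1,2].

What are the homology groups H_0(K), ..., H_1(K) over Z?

H_0 ≅ Z,  H_1 ≅ Z^3.

Take the total order 1 < 2 < 3 < 4 < 5 < 6 < 7 on the vertex set. Then K (dimension 1) consists of the simplices:

  0-simplices (7): [1], [2], [3], [4], [5], [6], [7]
  1-simplices (9): [1,2], [1,7], [2,7], [3,4], [3,7], [4,7], [5,6], [5,7], [6,7]

Hence C_0 ≅ Z^7, C_1 ≅ Z^9.

The boundary map ∂_1: C_1 → C_0 is given by ∂[p,q] = [q] − [p]. For instance
  ∂[3,4] = [4] − [3].
This gives a 7×9 integer matrix of rank 6; reducing to Smith normal form yields diagonal entries (1,1,1,1,1,1).

Computing H_k = (kernel of ∂_k) / (image of ∂_{k+1}):

  H_0: rank C_0 − rank ∂_1 = 7 − 6 = 1, and the invariant factors of ∂_1 are all 1, so H_0 ≅ Z.
  H_1: rank ker ∂_1 − rank ∂_2 = (9 − 6) − 0 = 3, and there is no ∂_2, so H_1 ≅ Z^3.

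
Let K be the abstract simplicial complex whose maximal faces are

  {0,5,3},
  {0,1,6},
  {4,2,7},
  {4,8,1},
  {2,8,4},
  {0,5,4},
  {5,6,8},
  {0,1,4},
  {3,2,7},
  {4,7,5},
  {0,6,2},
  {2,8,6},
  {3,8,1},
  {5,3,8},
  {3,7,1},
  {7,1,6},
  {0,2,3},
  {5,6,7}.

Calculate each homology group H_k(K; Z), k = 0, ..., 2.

Take the total order 0 < 1 < 2 < 3 < 4 < 5 < 6 < 7 < 8 on the vertex set. Then K (dimension 2) consists of the simplices:

  0-simplices (9): [0], [1], [2], [3], [4], [5], [6], [7], [8]
  1-simplices (27): (27 of them)
  2-simplices (18): [0,1,4], [0,1,6], [0,2,3], [0,2,6], [0,3,5], [0,4,5], [1,3,7], [1,3,8], [1,4,8], [1,6,7], [2,3,7], [2,4,7], [2,4,8], [2,6,8], [3,5,8], [4,5,7], [5,6,7], [5,6,8]

so the chain groups are C_0 ≅ Z^9, C_1 ≅ Z^27, C_2 ≅ Z^18.

The boundary map ∂_1: C_1 → C_0 maps an edge to its endpoints' difference, ∂[p,q] = q − p. For instance
  ∂[5,7] = [7] − [5].
The 9×27 boundary matrix has rank 8 and Smith normal form diag(1,1,1,1,1,1,1,1).

Boundary ∂_2: C_2 → C_1 acts by ∂[p,q,r] = [q,r] − [p,r] + [p,q]. For instance
  ∂[1,4,8] = [4,8] − [1,8] + [1,4],
  ∂[5,6,7] = [6,7] − [5,7] + [5,6].
The resulting 27×18 matrix has rank 17, and its Smith normal form has invariant factors (1,1,1,1,1,1,1,1,1,1,1,1,1,1,1,1,1).

From H_k ≅ ker(∂_k) / im(∂_{k+1}) we obtain:

  H_0: rank C_0 − rank ∂_1 = 9 − 8 = 1, and the invariant factors of ∂_1 are all 1, so H_0 ≅ Z.
  H_1: rank ker ∂_1 − rank ∂_2 = (27 − 8) − 17 = 2, and the invariant factors of ∂_2 are all 1, so H_1 ≅ Z^2.
  H_2: rank ker ∂_2 − rank ∂_3 = (18 − 17) − 0 = 1, and there is no ∂_3, so H_2 ≅ Z.

H_0 = Z,  H_1 = Z^2,  H_2 = Z.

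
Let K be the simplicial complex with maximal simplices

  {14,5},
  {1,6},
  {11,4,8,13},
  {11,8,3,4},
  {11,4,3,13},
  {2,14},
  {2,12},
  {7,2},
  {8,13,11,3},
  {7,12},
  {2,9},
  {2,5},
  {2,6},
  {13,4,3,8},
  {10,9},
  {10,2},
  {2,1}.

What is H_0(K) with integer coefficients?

H_0 ≅ Z^2.

We work with the vertex ordering 1 < 2 < 3 < 4 < 5 < 6 < 7 < 8 < 9 < 10 < 11 < 12 < 13 < 14. The simplices of K, each written with vertices in increasing order, are:

  0-simplices (14): [1], [2], [3], [4], [5], [6], [7], [8], [9], [10], [11], [12], [13], [14]
  1-simplices (22): (22 of them)
  2-simplices (10): [3,4,8], [3,4,11], [3,4,13], [3,8,11], [3,8,13], [3,11,13], [4,8,11], [4,8,13], [4,11,13], [8,11,13]
  3-simplices (5): [3,4,8,11], [3,4,8,13], [3,4,11,13], [3,8,11,13], [4,8,11,13]

so the chain groups are C_0 ≅ Z^14, C_1 ≅ Z^22, C_2 ≅ Z^10, C_3 ≅ Z^5.

∂_1: C_1 → C_0 sends each edge [p,q] (with p < q) to q − p.
As a 14×22 matrix over Z this has rank 12, with invariant factors (1,1,1,1,1,1,1,1,1,1,1,1).

The boundary map ∂_2: C_2 → C_1 acts by ∂[p,q,r] = [q,r] − [p,r] + [p,q]. For instance
  ∂[3,4,11] = [4,11] − [3,11] + [3,4],
  ∂[4,8,11] = [8,11] − [4,11] + [4,8].
The 22×10 boundary matrix has rank 6 and Smith normal form diag(1,1,1,1,1,1).

∂_3: C_3 → C_2 sends each 3-simplex σ to the alternating sum Σ_i (−1)^i (σ with its i-th vertex removed). For instance
  ∂[4,8,11,13] = [8,11,13] − [4,11,13] + [4,8,13] − [4,8,11],
  ∂[3,8,11,13] = [8,11,13] − [3,11,13] + [3,8,13] − [3,8,11].
The resulting 10×5 matrix has rank 4, and its Smith normal form has invariant factors (1,1,1,1).

Computing H_k = (kernel of ∂_k) / (image of ∂_{k+1}):

  H_0: rank C_0 − rank ∂_1 = 14 − 12 = 2, and the invariant factors of ∂_1 are all 1, so H_0 ≅ Z^2.

(K is a triangulation of the disjoint union of a wedge of 4 circles and the 3-sphere S^3.)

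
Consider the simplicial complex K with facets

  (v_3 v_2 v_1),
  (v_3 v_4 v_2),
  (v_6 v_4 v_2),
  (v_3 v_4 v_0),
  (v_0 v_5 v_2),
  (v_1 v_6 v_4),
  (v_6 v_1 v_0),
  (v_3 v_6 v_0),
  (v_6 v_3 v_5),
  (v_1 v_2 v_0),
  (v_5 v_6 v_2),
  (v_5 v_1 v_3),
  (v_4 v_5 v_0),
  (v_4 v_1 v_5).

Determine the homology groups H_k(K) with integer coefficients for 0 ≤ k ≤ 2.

We work with the vertex ordering v_0 < v_1 < v_2 < v_3 < v_4 < v_5 < v_6. The simplices of K, each written with vertices in increasing order, are:

  0-simplices (7): [v_0], [v_1], [v_2], [v_3], [v_4], [v_5], [v_6]
  1-simplices (21): (21 of them)
  2-simplices (14): (14 of them)

so the chain groups are C_0 ≅ Z^7, C_1 ≅ Z^21, C_2 ≅ Z^14.

∂_1: C_1 → C_0 maps an edge to its endpoints' difference, ∂[p,q] = q − p.
This gives a 7×21 integer matrix of rank 6; reducing to Smith normal form yields diagonal entries (1,1,1,1,1,1).

∂_2: C_2 → C_1 acts by ∂[p,q,r] = [q,r] − [p,r] + [p,q]. For instance
  ∂[v_1,v_2,v_3] = [v_2,v_3] − [v_1,v_3] + [v_1,v_2],
  ∂[v_3,v_5,v_6] = [v_5,v_6] − [v_3,v_6] + [v_3,v_5].
As a 21×14 matrix over Z this has rank 13, with invariant factors (1,1,1,1,1,1,1,1,1,1,1,1,1).

Now H_k = ker ∂_k / im ∂_{k+1}, so:

  H_0: rank C_0 − rank ∂_1 = 7 − 6 = 1, and the invariant factors of ∂_1 are all 1, so H_0 ≅ Z.
  H_1: rank ker ∂_1 − rank ∂_2 = (21 − 6) − 13 = 2, and the invariant factors of ∂_2 are all 1, so H_1 ≅ Z^2.
  H_2: rank ker ∂_2 − rank ∂_3 = (14 − 13) − 0 = 1, and there is no ∂_3, so H_2 ≅ Z.

H_0 ≅ Z,  H_1 ≅ Z^2,  H_2 ≅ Z.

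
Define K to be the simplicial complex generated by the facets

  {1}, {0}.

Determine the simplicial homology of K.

Fix the vertex order 0 < 1 and write every simplex with vertices in increasing order. Then dim K = 0 and the simplices of K are:

  0-simplices (2): [0], [1]

giving chain groups C_0 ≅ Z^2.

Reading off H_k = ker ∂_k / im ∂_{k+1}:

  H_0: rank C_0 − rank ∂_1 = 2 − 0 = 2, and there is no ∂_1, so H_0 ≅ Z^2.

H_0 ≅ Z^2.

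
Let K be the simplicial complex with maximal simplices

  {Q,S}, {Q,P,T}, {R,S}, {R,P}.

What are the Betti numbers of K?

b_0 = 1, b_1 = 1, b_2 = 0.

Take the total order P < Q < R < S < T on the vertex set. Then K (dimension 2) consists of the simplices:

  0-simplices (5): P, Q, R, S, T
  1-simplices (6): PQ, PR, PT, QS, QT, RS
  2-simplices (1): PQT

so the chain groups are C_0 ≅ Z^5, C_1 ≅ Z^6, C_2 ≅ Z^1.

∂_1: C_1 → C_0 sends each edge [p,q] (with p < q) to q − p.
As a 5×6 matrix over Z this has rank 4, with invariant factors (1,1,1,1).

Boundary ∂_2: C_2 → C_1 maps a triangle to the signed sum of its edges. For instance
  ∂PQT = QT − PT + PQ.
This gives a 6×1 integer matrix of rank 1; reducing to Smith normal form yields diagonal entries (1).

Computing H_k = (kernel of ∂_k) / (image of ∂_{k+1}):

  H_0: rank C_0 − rank ∂_1 = 5 − 4 = 1, and the invariant factors of ∂_1 are all 1, so H_0 ≅ Z.
  H_1: rank ker ∂_1 − rank ∂_2 = (6 − 4) − 1 = 1, and the invariant factors of ∂_2 are all 1, so H_1 ≅ Z.
  H_2: rank ker ∂_2 − rank ∂_3 = (1 − 1) − 0 = 0, and there is no ∂_3, so H_2 ≅ 0.

As a check, the Euler characteristic is 5 − 6 + 1 = 0, which agrees with 1 − 1 + 0 = 0.

Hence the Betti numbers are b_0 = 1, b_1 = 1, b_2 = 0.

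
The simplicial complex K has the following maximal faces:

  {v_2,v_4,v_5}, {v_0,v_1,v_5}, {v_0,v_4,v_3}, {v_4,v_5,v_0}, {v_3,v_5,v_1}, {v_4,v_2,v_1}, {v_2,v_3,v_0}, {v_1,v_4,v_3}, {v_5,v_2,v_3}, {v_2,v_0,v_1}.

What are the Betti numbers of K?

b_0 = 1, b_1 = 0, b_2 = 0.

Take the total order v_0 < v_1 < v_2 < v_3 < v_4 < v_5 on the vertex set. Then K (dimension 2) consists of the simplices:

  0-simplices (6): [v_0], [v_1], [v_2], [v_3], [v_4], [v_5]
  1-simplices (15): (15 of them)
  2-simplices (10): [v_0,v_1,v_2], [v_0,v_1,v_5], [v_0,v_2,v_3], [v_0,v_3,v_4], [v_0,v_4,v_5], [v_1,v_2,v_4], [v_1,v_3,v_4], [v_1,v_3,v_5], [v_2,v_3,v_5], [v_2,v_4,v_5]

Hence C_0 ≅ Z^6, C_1 ≅ Z^15, C_2 ≅ Z^10.

∂_1: C_1 → C_0 is given by ∂[p,q] = [q] − [p]. For instance
  ∂[v_1,v_3] = [v_3] − [v_1].
The resulting 6×15 matrix has rank 5, and its Smith normal form has invariant factors (1,1,1,1,1).

∂_2: C_2 → C_1 maps a triangle to the signed sum of its edges. For instance
  ∂[v_0,v_1,v_5] = [v_1,v_5] − [v_0,v_5] + [v_0,v_1],
  ∂[v_0,v_1,v_2] = [v_1,v_2] − [v_0,v_2] + [v_0,v_1].
This gives a 15×10 integer matrix of rank 10; reducing to Smith normal form yields diagonal entries (1,1,1,1,1,1,1,1,1,2).

From H_k ≅ ker(∂_k) / im(∂_{k+1}) we obtain:

  H_0: rank C_0 − rank ∂_1 = 6 − 5 = 1, and the invariant factors of ∂_1 are all 1, so H_0 ≅ Z.
  H_1: rank ker ∂_1 − rank ∂_2 = (15 − 5) − 10 = 0, and ∂_2 has invariant factor 2 > 1, so H_1 ≅ Z/2.
  H_2: rank ker ∂_2 − rank ∂_3 = (10 − 10) − 0 = 0, and there is no ∂_3, so H_2 ≅ 0.

As a check, the Euler characteristic is 6 − 15 + 10 = 1, which agrees with 1 − 0 + 0 = 1.
(K is a triangulation of the real projective plane RP^2.)

Hence the Betti numbers are b_0 = 1, b_1 = 0, b_2 = 0.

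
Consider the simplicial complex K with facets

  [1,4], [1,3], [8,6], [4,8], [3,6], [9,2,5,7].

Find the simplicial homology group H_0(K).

K has 9 vertices, 11 edges, 4 triangles, 1 3-simplex.
rank ∂_0 = 0, rank ∂_1 = 7 ⇒ b_0 = 9 − 0 − 7 = 2; all invariant factors of ∂_1 are 1 so no torsion. So H_0 ≅ Z^2.

H_0 ≅ Z^2.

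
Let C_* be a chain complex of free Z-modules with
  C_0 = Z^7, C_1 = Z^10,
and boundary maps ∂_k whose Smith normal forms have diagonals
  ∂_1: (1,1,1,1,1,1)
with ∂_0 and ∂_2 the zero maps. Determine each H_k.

H_0: b_0 = 7 − 0 − 6 = 1; torsion from ∂_1 factors > 1: none. So H_0 = Z.
H_1: b_1 = 10 − 6 − 0 = 4; torsion from ∂_2 factors > 1: none. So H_1 = Z^4.

H_0 = Z,  H_1 = Z^4.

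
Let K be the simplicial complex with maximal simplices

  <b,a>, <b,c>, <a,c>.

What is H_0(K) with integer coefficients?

H_0 ≅ Z.

Take the total order a < b < c on the vertex set. Then K (dimension 1) consists of the simplices:

  0-simplices (3): a, b, c
  1-simplices (3): ab, ac, bc

Hence C_0 ≅ Z^3, C_1 ≅ Z^3.

Boundary ∂_1: C_1 → C_0 maps an edge to its endpoints' difference, ∂[p,q] = q − p.
As a 3×3 matrix over Z this has rank 2, with invariant factors (1,1).

Now H_k = ker ∂_k / im ∂_{k+1}, so:

  H_0: rank C_0 − rank ∂_1 = 3 − 2 = 1, and the invariant factors of ∂_1 are all 1, so H_0 = Z.

(K is a triangulation of the circle S^1.)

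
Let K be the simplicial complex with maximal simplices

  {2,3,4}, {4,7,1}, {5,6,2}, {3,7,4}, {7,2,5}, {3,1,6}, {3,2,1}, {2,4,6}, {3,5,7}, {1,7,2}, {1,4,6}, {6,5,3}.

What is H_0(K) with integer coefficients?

H_0 = Z.

We work with the vertex ordering 1 < 2 < 3 < 4 < 5 < 6 < 7. The simplices of K, each written with vertices in increasing order, are:

  0-simplices (7): [1], [2], [3], [4], [5], [6], [7]
  1-simplices (18): [1,2], [1,3], [1,4], [1,6], [1,7], [2,3], [2,4], [2,5], [2,6], [2,7], [3,4], [3,5], [3,6], [3,7], [4,6], [4,7], [5,6], [5,7]
  2-simplices (12): [1,2,3], [1,2,7], [1,3,6], [1,4,6], [1,4,7], [2,3,4], [2,4,6], [2,5,6], [2,5,7], [3,4,7], [3,5,6], [3,5,7]

giving chain groups C_0 ≅ Z^7, C_1 ≅ Z^18, C_2 ≅ Z^12.

The boundary map ∂_1: C_1 → C_0 sends each edge [p,q] (with p < q) to q − p. For instance
  ∂[1,4] = [4] − [1].
This gives a 7×18 integer matrix of rank 6; reducing to Smith normal form yields diagonal entries (1,1,1,1,1,1).

∂_2: C_2 → C_1 maps a triangle to the signed sum of its edges. For instance
  ∂[1,4,6] = [4,6] − [1,6] + [1,4],
  ∂[2,5,7] = [5,7] − [2,7] + [2,5].
The resulting 18×12 matrix has rank 12, and its Smith normal form has invariant factors (1,1,1,1,1,1,1,1,1,1,1,2).

From H_k ≅ ker(∂_k) / im(∂_{k+1}) we obtain:

  H_0: rank C_0 − rank ∂_1 = 7 − 6 = 1, and the invariant factors of ∂_1 are all 1, so H_0 = Z.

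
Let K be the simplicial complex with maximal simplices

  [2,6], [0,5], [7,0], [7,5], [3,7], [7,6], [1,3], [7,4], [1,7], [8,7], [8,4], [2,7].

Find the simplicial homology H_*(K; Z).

H_0 ≅ Z,  H_1 ≅ Z^4.

Order the vertices as 0 < 1 < 2 < 3 < 4 < 5 < 6 < 7 < 8. Listing each simplex with vertices in this order, K has dimension 1 with simplices:

  0-simplices (9): [0], [1], [2], [3], [4], [5], [6], [7], [8]
  1-simplices (12): [0,5], [0,7], [1,3], [1,7], [2,6], [2,7], [3,7], [4,7], [4,8], [5,7], [6,7], [7,8]

Hence C_0 ≅ Z^9, C_1 ≅ Z^12.

Boundary ∂_1: C_1 → C_0 sends each edge [p,q] (with p < q) to q − p.
As a 9×12 matrix over Z this has rank 8, with invariant factors (1,1,1,1,1,1,1,1).

From H_k ≅ ker(∂_k) / im(∂_{k+1}) we obtain:

  H_0: rank C_0 − rank ∂_1 = 9 − 8 = 1, and the invariant factors of ∂_1 are all 1, so H_0 = Z.
  H_1: rank ker ∂_1 − rank ∂_2 = (12 − 8) − 0 = 4, and there is no ∂_2, so H_1 = Z^4.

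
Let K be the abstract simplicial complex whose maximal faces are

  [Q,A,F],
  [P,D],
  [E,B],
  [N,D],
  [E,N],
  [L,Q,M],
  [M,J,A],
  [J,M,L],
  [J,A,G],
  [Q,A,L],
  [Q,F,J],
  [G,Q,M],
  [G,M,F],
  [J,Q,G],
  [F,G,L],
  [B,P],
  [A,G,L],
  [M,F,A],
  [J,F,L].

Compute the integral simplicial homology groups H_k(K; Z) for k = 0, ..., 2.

K has 12 vertices, 26 edges, 14 triangles.
rank ∂_0 = 0, rank ∂_1 = 10 ⇒ b_0 = 12 − 0 − 10 = 2; all invariant factors of ∂_1 are 1 so no torsion. So H_0 ≅ Z^2.
rank ∂_1 = 10, rank ∂_2 = 13 ⇒ b_1 = 26 − 10 − 13 = 3; all invariant factors of ∂_2 are 1 so no torsion. So H_1 ≅ Z^3.
rank ∂_2 = 13, rank ∂_3 = 0 ⇒ b_2 = 14 − 13 − 0 = 1. So H_2 ≅ Z.

H_0 = Z^2,  H_1 = Z^3,  H_2 = Z.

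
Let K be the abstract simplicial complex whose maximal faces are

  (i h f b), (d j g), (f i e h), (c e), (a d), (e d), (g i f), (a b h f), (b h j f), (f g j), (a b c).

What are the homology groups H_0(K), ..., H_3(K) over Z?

H_0 ≅ Z,  H_1 ≅ Z^3,  H_2 = 0,  H_3 = 0.

K has 10 vertices, 25 edges, 17 triangles, 4 3-simplices.
rank ∂_0 = 0, rank ∂_1 = 9 ⇒ b_0 = 10 − 0 − 9 = 1; all invariant factors of ∂_1 are 1 so no torsion. So H_0 ≅ Z.
rank ∂_1 = 9, rank ∂_2 = 13 ⇒ b_1 = 25 − 9 − 13 = 3; all invariant factors of ∂_2 are 1 so no torsion. So H_1 ≅ Z^3.
rank ∂_2 = 13, rank ∂_3 = 4 ⇒ b_2 = 17 − 13 − 4 = 0; all invariant factors of ∂_3 are 1 so no torsion. So H_2 ≅ 0.
rank ∂_3 = 4, rank ∂_4 = 0 ⇒ b_3 = 4 − 4 − 0 = 0. So H_3 ≅ 0.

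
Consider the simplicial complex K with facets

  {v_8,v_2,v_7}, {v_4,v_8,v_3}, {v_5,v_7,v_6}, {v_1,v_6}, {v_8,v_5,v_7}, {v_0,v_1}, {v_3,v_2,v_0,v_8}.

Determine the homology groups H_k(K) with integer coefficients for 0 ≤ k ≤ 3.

H_0 = Z,  H_1 = Z,  H_2 = 0,  H_3 = 0.

Fix the vertex order v_0 < v_1 < v_2 < v_3 < v_4 < v_5 < v_6 < v_7 < v_8 and write every simplex with vertices in increasing order. Then dim K = 3 and the simplices of K are:

  0-simplices (9): [v_0], [v_1], [v_2], [v_3], [v_4], [v_5], [v_6], [v_7], [v_8]
  1-simplices (16): (16 of them)
  2-simplices (8): [v_0,v_2,v_3], [v_0,v_2,v_8], [v_0,v_3,v_8], [v_2,v_3,v_8], [v_2,v_7,v_8], [v_3,v_4,v_8], [v_5,v_6,v_7], [v_5,v_7,v_8]
  3-simplices (1): [v_0,v_2,v_3,v_8]

giving chain groups C_0 ≅ Z^9, C_1 ≅ Z^16, C_2 ≅ Z^8, C_3 ≅ Z^1.

Boundary ∂_1: C_1 → C_0 maps an edge to its endpoints' difference, ∂[p,q] = q − p. For instance
  ∂[v_5,v_6] = [v_6] − [v_5].
This gives a 9×16 integer matrix of rank 8; reducing to Smith normal form yields diagonal entries (1,1,1,1,1,1,1,1).

The boundary map ∂_2: C_2 → C_1 maps a triangle to the signed sum of its edges. For instance
  ∂[v_2,v_7,v_8] = [v_7,v_8] − [v_2,v_8] + [v_2,v_7],
  ∂[v_0,v_2,v_3] = [v_2,v_3] − [v_0,v_3] + [v_0,v_2].
As a 16×8 matrix over Z this has rank 7, with invariant factors (1,1,1,1,1,1,1).

Boundary ∂_3: C_3 → C_2 sends each 3-simplex σ to the alternating sum Σ_i (−1)^i (σ with its i-th vertex removed). For instance
  ∂[v_0,v_2,v_3,v_8] = [v_2,v_3,v_8] − [v_0,v_3,v_8] + [v_0,v_2,v_8] − [v_0,v_2,v_3].
The 8×1 boundary matrix has rank 1 and Smith normal form diag(1).

From H_k ≅ ker(∂_k) / im(∂_{k+1}) we obtain:

  H_0: rank C_0 − rank ∂_1 = 9 − 8 = 1, and the invariant factors of ∂_1 are all 1, so H_0 = Z.
  H_1: rank ker ∂_1 − rank ∂_2 = (16 − 8) − 7 = 1, and the invariant factors of ∂_2 are all 1, so H_1 = Z.
  H_2: rank ker ∂_2 − rank ∂_3 = (8 − 7) − 1 = 0, and the invariant factors of ∂_3 are all 1, so H_2 = 0.
  H_3: rank ker ∂_3 − rank ∂_4 = (1 − 1) − 0 = 0, and there is no ∂_4, so H_3 = 0.

As a check, the Euler characteristic is 9 − 16 + 8 − 1 = 0, which agrees with 1 − 1 + 0 − 0 = 0.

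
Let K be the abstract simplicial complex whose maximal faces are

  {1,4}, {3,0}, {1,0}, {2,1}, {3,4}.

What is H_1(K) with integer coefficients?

H_1 ≅ Z.

Order the vertices as 0 < 1 < 2 < 3 < 4. Listing each simplex with vertices in this order, K has dimension 1 with simplices:

  0-simplices (5): [0], [1], [2], [3], [4]
  1-simplices (5): [0,1], [0,3], [1,2], [1,4], [3,4]

Hence C_0 ≅ Z^5, C_1 ≅ Z^5.

Boundary ∂_1: C_1 → C_0 maps an edge to its endpoints' difference, ∂[p,q] = q − p.
The resulting 5×5 matrix has rank 4, and its Smith normal form has invariant factors (1,1,1,1).

From H_k ≅ ker(∂_k) / im(∂_{k+1}) we obtain:

  H_1: rank ker ∂_1 − rank ∂_2 = (5 − 4) − 0 = 1, and there is no ∂_2, so H_1 ≅ Z.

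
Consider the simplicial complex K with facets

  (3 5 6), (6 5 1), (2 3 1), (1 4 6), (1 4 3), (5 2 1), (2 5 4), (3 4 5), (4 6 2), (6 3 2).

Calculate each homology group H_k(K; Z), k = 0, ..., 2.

H_0 ≅ Z,  H_1 ≅ Z/2,  H_2 = 0.

Fix the vertex order 1 < 2 < 3 < 4 < 5 < 6 and write every simplex with vertices in increasing order. Then dim K = 2 and the simplices of K are:

  0-simplices (6): [1], [2], [3], [4], [5], [6]
  1-simplices (15): [1,2], [1,3], [1,4], [1,5], [1,6], [2,3], [2,4], [2,5], [2,6], [3,4], [3,5], [3,6], [4,5], [4,6], [5,6]
  2-simplices (10): [1,2,3], [1,2,5], [1,3,4], [1,4,6], [1,5,6], [2,3,6], [2,4,5], [2,4,6], [3,4,5], [3,5,6]

so the chain groups are C_0 ≅ Z^6, C_1 ≅ Z^15, C_2 ≅ Z^10.

Boundary ∂_1: C_1 → C_0 sends each edge [p,q] (with p < q) to q − p.
As a 6×15 matrix over Z this has rank 5, with invariant factors (1,1,1,1,1).

Boundary ∂_2: C_2 → C_1 acts by ∂[p,q,r] = [q,r] − [p,r] + [p,q]. For instance
  ∂[1,2,3] = [2,3] − [1,3] + [1,2],
  ∂[2,4,5] = [4,5] − [2,5] + [2,4].
The resulting 15×10 matrix has rank 10, and its Smith normal form has invariant factors (1,1,1,1,1,1,1,1,1,2).

Now H_k = ker ∂_k / im ∂_{k+1}, so:

  H_0: rank C_0 − rank ∂_1 = 6 − 5 = 1, and the invariant factors of ∂_1 are all 1, so H_0 ≅ Z.
  H_1: rank ker ∂_1 − rank ∂_2 = (15 − 5) − 10 = 0, and ∂_2 has invariant factor 2 > 1, so H_1 ≅ Z/2.
  H_2: rank ker ∂_2 − rank ∂_3 = (10 − 10) − 0 = 0, and there is no ∂_3, so H_2 ≅ 0.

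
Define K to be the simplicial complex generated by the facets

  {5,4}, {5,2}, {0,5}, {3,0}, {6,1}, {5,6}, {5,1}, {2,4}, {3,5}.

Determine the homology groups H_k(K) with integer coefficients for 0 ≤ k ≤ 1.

H_0 ≅ Z,  H_1 ≅ Z^3.

Fix the vertex order 0 < 1 < 2 < 3 < 4 < 5 < 6 and write every simplex with vertices in increasing order. Then dim K = 1 and the simplices of K are:

  0-simplices (7): [0], [1], [2], [3], [4], [5], [6]
  1-simplices (9): [0,3], [0,5], [1,5], [1,6], [2,4], [2,5], [3,5], [4,5], [5,6]

so the chain groups are C_0 ≅ Z^7, C_1 ≅ Z^9.

Boundary ∂_1: C_1 → C_0 is given by ∂[p,q] = [q] − [p]. For instance
  ∂[3,5] = [5] − [3].
This gives a 7×9 integer matrix of rank 6; reducing to Smith normal form yields diagonal entries (1,1,1,1,1,1).

From H_k ≅ ker(∂_k) / im(∂_{k+1}) we obtain:

  H_0: rank C_0 − rank ∂_1 = 7 − 6 = 1, and the invariant factors of ∂_1 are all 1, so H_0 ≅ Z.
  H_1: rank ker ∂_1 − rank ∂_2 = (9 − 6) − 0 = 3, and there is no ∂_2, so H_1 ≅ Z^3.

As a check, the Euler characteristic is 7 − 9 = -2, which agrees with 1 − 3 = -2.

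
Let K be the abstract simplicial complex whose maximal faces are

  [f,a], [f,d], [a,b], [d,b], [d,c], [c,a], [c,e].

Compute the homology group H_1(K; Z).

H_1 = Z^2.

Take the total order a < b < c < d < e < f on the vertex set. Then K (dimension 1) consists of the simplices:

  0-simplices (6): a, b, c, d, e, f
  1-simplices (7): ab, ac, af, bd, cd, ce, df

so the chain groups are C_0 ≅ Z^6, C_1 ≅ Z^7.

∂_1: C_1 → C_0 is given by ∂[p,q] = [q] − [p].
The 6×7 boundary matrix has rank 5 and Smith normal form diag(1,1,1,1,1).

Now H_k = ker ∂_k / im ∂_{k+1}, so:

  H_1: rank ker ∂_1 − rank ∂_2 = (7 − 5) − 0 = 2, and there is no ∂_2, so H_1 ≅ Z^2.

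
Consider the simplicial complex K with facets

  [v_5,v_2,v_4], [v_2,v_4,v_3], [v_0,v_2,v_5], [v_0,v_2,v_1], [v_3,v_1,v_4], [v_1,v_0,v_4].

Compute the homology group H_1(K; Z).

Fix the vertex order v_0 < v_1 < v_2 < v_3 < v_4 < v_5 and write every simplex with vertices in increasing order. Then dim K = 2 and the simplices of K are:

  0-simplices (6): [v_0], [v_1], [v_2], [v_3], [v_4], [v_5]
  1-simplices (12): [v_0,v_1], [v_0,v_2], [v_0,v_4], [v_0,v_5], [v_1,v_2], [v_1,v_3], [v_1,v_4], [v_2,v_3], [v_2,v_4], [v_2,v_5], [v_3,v_4], [v_4,v_5]
  2-simplices (6): [v_0,v_1,v_2], [v_0,v_1,v_4], [v_0,v_2,v_5], [v_1,v_3,v_4], [v_2,v_3,v_4], [v_2,v_4,v_5]

giving chain groups C_0 ≅ Z^6, C_1 ≅ Z^12, C_2 ≅ Z^6.

∂_1: C_1 → C_0 maps an edge to its endpoints' difference, ∂[p,q] = q − p. For instance
  ∂[v_3,v_4] = [v_4] − [v_3].
As a 6×12 matrix over Z this has rank 5, with invariant factors (1,1,1,1,1).

Boundary ∂_2: C_2 → C_1 maps a triangle to the signed sum of its edges. For instance
  ∂[v_0,v_2,v_5] = [v_2,v_5] − [v_0,v_5] + [v_0,v_2],
  ∂[v_1,v_3,v_4] = [v_3,v_4] − [v_1,v_4] + [v_1,v_3].
This gives a 12×6 integer matrix of rank 6; reducing to Smith normal form yields diagonal entries (1,1,1,1,1,1).

Reading off H_k = ker ∂_k / im ∂_{k+1}:

  H_1: rank ker ∂_1 − rank ∂_2 = (12 − 5) − 6 = 1, and the invariant factors of ∂_2 are all 1, so H_1 ≅ Z.

(K is a triangulation of the cylinder S^1 x I.)

H_1 = Z.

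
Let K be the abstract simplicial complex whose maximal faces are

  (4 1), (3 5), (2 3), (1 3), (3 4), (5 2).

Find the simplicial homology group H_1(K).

We work with the vertex ordering 1 < 2 < 3 < 4 < 5. The simplices of K, each written with vertices in increasing order, are:

  0-simplices (5): [1], [2], [3], [4], [5]
  1-simplices (6): [1,3], [1,4], [2,3], [2,5], [3,4], [3,5]

Hence C_0 ≅ Z^5, C_1 ≅ Z^6.

∂_1: C_1 → C_0 maps an edge to its endpoints' difference, ∂[p,q] = q − p. For instance
  ∂[2,3] = [3] − [2].
The 5×6 boundary matrix has rank 4 and Smith normal form diag(1,1,1,1).

From H_k ≅ ker(∂_k) / im(∂_{k+1}) we obtain:

  H_1: rank ker ∂_1 − rank ∂_2 = (6 − 4) − 0 = 2, and there is no ∂_2, so H_1 ≅ Z^2.

H_1 = Z^2.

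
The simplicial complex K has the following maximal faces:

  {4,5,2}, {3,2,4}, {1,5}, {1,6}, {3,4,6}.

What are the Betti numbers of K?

b_0 = 1, b_1 = 1, b_2 = 0.

Fix the vertex order 1 < 2 < 3 < 4 < 5 < 6 and write every simplex with vertices in increasing order. Then dim K = 2 and the simplices of K are:

  0-simplices (6): [1], [2], [3], [4], [5], [6]
  1-simplices (9): [1,5], [1,6], [2,3], [2,4], [2,5], [3,4], [3,6], [4,5], [4,6]
  2-simplices (3): [2,3,4], [2,4,5], [3,4,6]

giving chain groups C_0 ≅ Z^6, C_1 ≅ Z^9, C_2 ≅ Z^3.

Boundary ∂_1: C_1 → C_0 maps an edge to its endpoints' difference, ∂[p,q] = q − p. For instance
  ∂[3,4] = [4] − [3].
This gives a 6×9 integer matrix of rank 5; reducing to Smith normal form yields diagonal entries (1,1,1,1,1).

The boundary map ∂_2: C_2 → C_1 sends each 2-simplex [p,q,r] to [q,r] − [p,r] + [p,q]. For instance
  ∂[3,4,6] = [4,6] − [3,6] + [3,4],
  ∂[2,3,4] = [3,4] − [2,4] + [2,3].
The 9×3 boundary matrix has rank 3 and Smith normal form diag(1,1,1).

Reading off H_k = ker ∂_k / im ∂_{k+1}:

  H_0: rank C_0 − rank ∂_1 = 6 − 5 = 1, and the invariant factors of ∂_1 are all 1, so H_0 = Z.
  H_1: rank ker ∂_1 − rank ∂_2 = (9 − 5) − 3 = 1, and the invariant factors of ∂_2 are all 1, so H_1 = Z.
  H_2: rank ker ∂_2 − rank ∂_3 = (3 − 3) − 0 = 0, and there is no ∂_3, so H_2 = 0.

As a check, the Euler characteristic is 6 − 9 + 3 = 0, which agrees with 1 − 1 + 0 = 0.

Hence the Betti numbers are b_0 = 1, b_1 = 1, b_2 = 0.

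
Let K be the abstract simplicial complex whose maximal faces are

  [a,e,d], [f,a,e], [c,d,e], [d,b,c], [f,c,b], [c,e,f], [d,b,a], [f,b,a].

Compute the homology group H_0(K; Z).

H_0 = Z.

Order the vertices as a < b < c < d < e < f. Listing each simplex with vertices in this order, K has dimension 2 with simplices:

  0-simplices (6): a, b, c, d, e, f
  1-simplices (12): ab, ad, ae, af, bc, bd, bf, cd, ce, cf, de, ef
  2-simplices (8): abd, abf, ade, aef, bcd, bcf, cde, cef

Hence C_0 ≅ Z^6, C_1 ≅ Z^12, C_2 ≅ Z^8.

∂_1: C_1 → C_0 is given by ∂[p,q] = [q] − [p].
The 6×12 boundary matrix has rank 5 and Smith normal form diag(1,1,1,1,1).

∂_2: C_2 → C_1 sends each 2-simplex [p,q,r] to [q,r] − [p,r] + [p,q]. For instance
  ∂aef = ef − af + ae,
  ∂bcd = cd − bd + bc.
As a 12×8 matrix over Z this has rank 7, with invariant factors (1,1,1,1,1,1,1).

From H_k ≅ ker(∂_k) / im(∂_{k+1}) we obtain:

  H_0: rank C_0 − rank ∂_1 = 6 − 5 = 1, and the invariant factors of ∂_1 are all 1, so H_0 = Z.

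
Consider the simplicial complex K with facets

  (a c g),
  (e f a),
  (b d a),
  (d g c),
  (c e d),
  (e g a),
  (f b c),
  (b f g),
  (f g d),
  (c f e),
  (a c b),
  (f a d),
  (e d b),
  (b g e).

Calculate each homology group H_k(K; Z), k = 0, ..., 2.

We work with the vertex ordering a < b < c < d < e < f < g. The simplices of K, each written with vertices in increasing order, are:

  0-simplices (7): a, b, c, d, e, f, g
  1-simplices (21): ab, ac, ad, ae, af, ag, bc, bd, be, bf, bg, cd, ce, cf, cg, de, df, dg, ef, eg, fg
  2-simplices (14): abc, abd, acg, adf, aef, aeg, bcf, bde, beg, bfg, cde, cdg, cef, dfg

giving chain groups C_0 ≅ Z^7, C_1 ≅ Z^21, C_2 ≅ Z^14.

∂_1: C_1 → C_0 maps an edge to its endpoints' difference, ∂[p,q] = q − p.
The 7×21 boundary matrix has rank 6 and Smith normal form diag(1,1,1,1,1,1).

The boundary map ∂_2: C_2 → C_1 acts by ∂[p,q,r] = [q,r] − [p,r] + [p,q]. For instance
  ∂adf = df − af + ad,
  ∂beg = eg − bg + be.
This gives a 21×14 integer matrix of rank 13; reducing to Smith normal form yields diagonal entries (1,1,1,1,1,1,1,1,1,1,1,1,1).

From H_k ≅ ker(∂_k) / im(∂_{k+1}) we obtain:

  H_0: rank C_0 − rank ∂_1 = 7 − 6 = 1, and the invariant factors of ∂_1 are all 1, so H_0 ≅ Z.
  H_1: rank ker ∂_1 − rank ∂_2 = (21 − 6) − 13 = 2, and the invariant factors of ∂_2 are all 1, so H_1 ≅ Z^2.
  H_2: rank ker ∂_2 − rank ∂_3 = (14 − 13) − 0 = 1, and there is no ∂_3, so H_2 ≅ Z.

As a check, the Euler characteristic is 7 − 21 + 14 = 0, which agrees with 1 − 2 + 1 = 0.

H_0 = Z,  H_1 = Z^2,  H_2 = Z.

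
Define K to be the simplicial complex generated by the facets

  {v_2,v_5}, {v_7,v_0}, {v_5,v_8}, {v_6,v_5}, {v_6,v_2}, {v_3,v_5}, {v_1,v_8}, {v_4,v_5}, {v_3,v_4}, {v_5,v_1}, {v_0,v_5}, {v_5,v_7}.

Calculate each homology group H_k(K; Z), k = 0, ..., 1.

Fix the vertex order v_0 < v_1 < v_2 < v_3 < v_4 < v_5 < v_6 < v_7 < v_8 and write every simplex with vertices in increasing order. Then dim K = 1 and the simplices of K are:

  0-simplices (9): [v_0], [v_1], [v_2], [v_3], [v_4], [v_5], [v_6], [v_7], [v_8]
  1-simplices (12): [v_0,v_5], [v_0,v_7], [v_1,v_5], [v_1,v_8], [v_2,v_5], [v_2,v_6], [v_3,v_4], [v_3,v_5], [v_4,v_5], [v_5,v_6], [v_5,v_7], [v_5,v_8]

giving chain groups C_0 ≅ Z^9, C_1 ≅ Z^12.

∂_1: C_1 → C_0 is given by ∂[p,q] = [q] − [p]. For instance
  ∂[v_1,v_5] = [v_5] − [v_1].
The 9×12 boundary matrix has rank 8 and Smith normal form diag(1,1,1,1,1,1,1,1).

Computing H_k = (kernel of ∂_k) / (image of ∂_{k+1}):

  H_0: rank C_0 − rank ∂_1 = 9 − 8 = 1, and the invariant factors of ∂_1 are all 1, so H_0 = Z.
  H_1: rank ker ∂_1 − rank ∂_2 = (12 − 8) − 0 = 4, and there is no ∂_2, so H_1 = Z^4.

(K is a triangulation of a wedge of 4 circles.)

H_0 ≅ Z,  H_1 ≅ Z^4.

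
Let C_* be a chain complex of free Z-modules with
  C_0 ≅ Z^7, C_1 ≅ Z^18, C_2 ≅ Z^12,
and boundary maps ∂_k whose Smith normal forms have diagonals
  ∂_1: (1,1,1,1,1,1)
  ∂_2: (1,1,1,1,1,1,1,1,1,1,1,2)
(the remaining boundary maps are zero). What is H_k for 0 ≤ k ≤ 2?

H_0 ≅ Z,  H_1 ≅ Z/2,  H_2 = 0.

H_0: b_0 = 7 − 0 − 6 = 1; torsion from ∂_1 factors > 1: none. So H_0 ≅ Z.
H_1: b_1 = 18 − 6 − 12 = 0; torsion from ∂_2 factors > 1: [2]. So H_1 ≅ Z/2.
H_2: b_2 = 12 − 12 − 0 = 0; torsion from ∂_3 factors > 1: none. So H_2 ≅ 0.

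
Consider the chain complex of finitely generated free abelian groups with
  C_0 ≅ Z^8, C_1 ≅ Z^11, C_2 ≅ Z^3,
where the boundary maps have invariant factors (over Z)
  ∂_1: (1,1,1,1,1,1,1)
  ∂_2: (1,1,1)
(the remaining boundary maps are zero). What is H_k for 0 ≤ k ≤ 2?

H_0 = Z,  H_1 = Z,  H_2 = 0.

H_0: b_0 = 8 − 0 − 7 = 1; torsion from ∂_1 factors > 1: none. So H_0 = Z.
H_1: b_1 = 11 − 7 − 3 = 1; torsion from ∂_2 factors > 1: none. So H_1 = Z.
H_2: b_2 = 3 − 3 − 0 = 0; torsion from ∂_3 factors > 1: none. So H_2 = 0.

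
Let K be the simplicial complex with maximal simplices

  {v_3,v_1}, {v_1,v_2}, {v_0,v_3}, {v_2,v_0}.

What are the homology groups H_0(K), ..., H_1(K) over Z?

K has 4 vertices, 4 edges.
rank ∂_0 = 0, rank ∂_1 = 3 ⇒ b_0 = 4 − 0 − 3 = 1; all invariant factors of ∂_1 are 1 so no torsion. So H_0 = Z.
rank ∂_1 = 3, rank ∂_2 = 0 ⇒ b_1 = 4 − 3 − 0 = 1. So H_1 = Z.

H_0 ≅ Z,  H_1 ≅ Z.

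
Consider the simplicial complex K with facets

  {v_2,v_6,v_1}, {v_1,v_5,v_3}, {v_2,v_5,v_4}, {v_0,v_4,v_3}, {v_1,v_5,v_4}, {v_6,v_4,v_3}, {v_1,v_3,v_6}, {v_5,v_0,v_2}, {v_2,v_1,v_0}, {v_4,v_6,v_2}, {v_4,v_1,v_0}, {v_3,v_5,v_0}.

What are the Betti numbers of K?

b_0 = 1, b_1 = 0, b_2 = 0.

Fix the vertex order v_0 < v_1 < v_2 < v_3 < v_4 < v_5 < v_6 and write every simplex with vertices in increasing order. Then dim K = 2 and the simplices of K are:

  0-simplices (7): [v_0], [v_1], [v_2], [v_3], [v_4], [v_5], [v_6]
  1-simplices (18): (18 of them)
  2-simplices (12): (12 of them)

Hence C_0 ≅ Z^7, C_1 ≅ Z^18, C_2 ≅ Z^12.

The boundary map ∂_1: C_1 → C_0 sends each edge [p,q] (with p < q) to q − p.
This gives a 7×18 integer matrix of rank 6; reducing to Smith normal form yields diagonal entries (1,1,1,1,1,1).

∂_2: C_2 → C_1 maps a triangle to the signed sum of its edges. For instance
  ∂[v_0,v_1,v_4] = [v_1,v_4] − [v_0,v_4] + [v_0,v_1],
  ∂[v_1,v_2,v_6] = [v_2,v_6] − [v_1,v_6] + [v_1,v_2].
As a 18×12 matrix over Z this has rank 12, with invariant factors (1,1,1,1,1,1,1,1,1,1,1,2).

Now H_k = ker ∂_k / im ∂_{k+1}, so:

  H_0: rank C_0 − rank ∂_1 = 7 − 6 = 1, and the invariant factors of ∂_1 are all 1, so H_0 = Z.
  H_1: rank ker ∂_1 − rank ∂_2 = (18 − 6) − 12 = 0, and ∂_2 has invariant factor 2 > 1, so H_1 = Z_2.
  H_2: rank ker ∂_2 − rank ∂_3 = (12 − 12) − 0 = 0, and there is no ∂_3, so H_2 = 0.

As a check, the Euler characteristic is 7 − 18 + 12 = 1, which agrees with 1 − 0 + 0 = 1.

Hence the Betti numbers are b_0 = 1, b_1 = 0, b_2 = 0.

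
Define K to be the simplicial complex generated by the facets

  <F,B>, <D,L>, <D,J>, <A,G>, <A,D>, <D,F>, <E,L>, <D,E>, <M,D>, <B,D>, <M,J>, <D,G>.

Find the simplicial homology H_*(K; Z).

H_0 ≅ Z,  H_1 ≅ Z^4.

Fix the vertex order A < B < D < E < F < G < J < L < M and write every simplex with vertices in increasing order. Then dim K = 1 and the simplices of K are:

  0-simplices (9): A, B, D, E, F, G, J, L, M
  1-simplices (12): AD, AG, BD, BF, DE, DF, DG, DJ, DL, DM, EL, JM

Hence C_0 ≅ Z^9, C_1 ≅ Z^12.

The boundary map ∂_1: C_1 → C_0 sends each edge [p,q] (with p < q) to q − p. For instance
  ∂DJ = J − D.
The 9×12 boundary matrix has rank 8 and Smith normal form diag(1,1,1,1,1,1,1,1).

Now H_k = ker ∂_k / im ∂_{k+1}, so:

  H_0: rank C_0 − rank ∂_1 = 9 − 8 = 1, and the invariant factors of ∂_1 are all 1, so H_0 ≅ Z.
  H_1: rank ker ∂_1 − rank ∂_2 = (12 − 8) − 0 = 4, and there is no ∂_2, so H_1 ≅ Z^4.

As a check, the Euler characteristic is 9 − 12 = -3, which agrees with 1 − 4 = -3.
(K is a triangulation of a wedge of 4 circles.)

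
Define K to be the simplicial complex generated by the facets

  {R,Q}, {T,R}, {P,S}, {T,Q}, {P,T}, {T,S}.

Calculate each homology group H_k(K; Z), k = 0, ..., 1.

K has 5 vertices, 6 edges.
rank ∂_0 = 0, rank ∂_1 = 4 ⇒ b_0 = 5 − 0 − 4 = 1; all invariant factors of ∂_1 are 1 so no torsion. So H_0 = Z.
rank ∂_1 = 4, rank ∂_2 = 0 ⇒ b_1 = 6 − 4 − 0 = 2. So H_1 = Z^2.

H_0 = Z,  H_1 = Z^2.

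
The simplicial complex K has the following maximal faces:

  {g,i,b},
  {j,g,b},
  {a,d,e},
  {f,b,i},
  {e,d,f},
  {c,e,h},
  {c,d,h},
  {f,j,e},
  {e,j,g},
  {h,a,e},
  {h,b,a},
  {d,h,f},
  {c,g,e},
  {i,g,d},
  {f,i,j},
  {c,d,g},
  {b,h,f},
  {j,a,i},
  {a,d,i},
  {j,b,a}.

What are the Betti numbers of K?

Fix the vertex order a < b < c < d < e < f < g < h < i < j and write every simplex with vertices in increasing order. Then dim K = 2 and the simplices of K are:

  0-simplices (10): a, b, c, d, e, f, g, h, i, j
  1-simplices (30): ab, ad, ae, ah, ai, aj, bf, bg, bh, bi, bj, cd, ce, cg, ch, de, df, dg, dh, di, ef, eg, eh, ej, fh, fi, fj, gi, gj, ij
  2-simplices (20): abh, abj, ade, adi, aeh, aij, bfh, bfi, bgi, bgj, cdg, cdh, ceg, ceh, def, dfh, dgi, efj, egj, fij

giving chain groups C_0 ≅ Z^10, C_1 ≅ Z^30, C_2 ≅ Z^20.

The boundary map ∂_1: C_1 → C_0 is given by ∂[p,q] = [q] − [p].
The 10×30 boundary matrix has rank 9 and Smith normal form diag(1,1,1,1,1,1,1,1,1).

∂_2: C_2 → C_1 sends each 2-simplex [p,q,r] to [q,r] − [p,r] + [p,q]. For instance
  ∂dgi = gi − di + dg,
  ∂bfh = fh − bh + bf.
This gives a 30×20 integer matrix of rank 20; reducing to Smith normal form yields diagonal entries (1,1,1,1,1,1,1,1,1,1,1,1,1,1,1,1,1,1,1,2).

Reading off H_k = ker ∂_k / im ∂_{k+1}:

  H_0: rank C_0 − rank ∂_1 = 10 − 9 = 1, and the invariant factors of ∂_1 are all 1, so H_0 = Z.
  H_1: rank ker ∂_1 − rank ∂_2 = (30 − 9) − 20 = 1, and ∂_2 has invariant factor 2 > 1, so H_1 = Z × Z/2.
  H_2: rank ker ∂_2 − rank ∂_3 = (20 − 20) − 0 = 0, and there is no ∂_3, so H_2 = 0.

Hence the Betti numbers are b_0 = 1, b_1 = 1, b_2 = 0.

b_0 = 1, b_1 = 1, b_2 = 0.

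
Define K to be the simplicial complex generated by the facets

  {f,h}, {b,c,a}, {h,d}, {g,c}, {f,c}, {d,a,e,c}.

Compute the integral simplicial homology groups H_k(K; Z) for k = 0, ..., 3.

H_0 = Z,  H_1 = Z,  H_2 = 0,  H_3 = 0.

Order the vertices as a < b < c < d < e < f < g < h. Listing each simplex with vertices in this order, K has dimension 3 with simplices:

  0-simplices (8): a, b, c, d, e, f, g, h
  1-simplices (12): ab, ac, ad, ae, bc, cd, ce, cf, cg, de, dh, fh
  2-simplices (5): abc, acd, ace, ade, cde
  3-simplices (1): acde

giving chain groups C_0 ≅ Z^8, C_1 ≅ Z^12, C_2 ≅ Z^5, C_3 ≅ Z^1.

∂_1: C_1 → C_0 sends each edge [p,q] (with p < q) to q − p. For instance
  ∂ae = e − a.
This gives a 8×12 integer matrix of rank 7; reducing to Smith normal form yields diagonal entries (1,1,1,1,1,1,1).

∂_2: C_2 → C_1 maps a triangle to the signed sum of its edges. For instance
  ∂acd = cd − ad + ac,
  ∂abc = bc − ac + ab.
As a 12×5 matrix over Z this has rank 4, with invariant factors (1,1,1,1).

The boundary map ∂_3: C_3 → C_2 sends each 3-simplex σ to the alternating sum Σ_i (−1)^i (σ with its i-th vertex removed). For instance
  ∂acde = cde − ade + ace − acd.
As a 5×1 matrix over Z this has rank 1, with invariant factors (1).

Now H_k = ker ∂_k / im ∂_{k+1}, so:

  H_0: rank C_0 − rank ∂_1 = 8 − 7 = 1, and the invariant factors of ∂_1 are all 1, so H_0 = Z.
  H_1: rank ker ∂_1 − rank ∂_2 = (12 − 7) − 4 = 1, and the invariant factors of ∂_2 are all 1, so H_1 = Z.
  H_2: rank ker ∂_2 − rank ∂_3 = (5 − 4) − 1 = 0, and the invariant factors of ∂_3 are all 1, so H_2 = 0.
  H_3: rank ker ∂_3 − rank ∂_4 = (1 − 1) − 0 = 0, and there is no ∂_4, so H_3 = 0.

As a check, the Euler characteristic is 8 − 12 + 5 − 1 = 0, which agrees with 1 − 1 + 0 − 0 = 0.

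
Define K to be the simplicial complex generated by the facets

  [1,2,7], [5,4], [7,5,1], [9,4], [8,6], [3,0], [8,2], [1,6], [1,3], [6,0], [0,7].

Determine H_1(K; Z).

We work with the vertex ordering 0 < 1 < 2 < 3 < 4 < 5 < 6 < 7 < 8 < 9. The simplices of K, each written with vertices in increasing order, are:

  0-simplices (10): [0], [1], [2], [3], [4], [5], [6], [7], [8], [9]
  1-simplices (14): [0,3], [0,6], [0,7], [1,2], [1,3], [1,5], [1,6], [1,7], [2,7], [2,8], [4,5], [4,9], [5,7], [6,8]
  2-simplices (2): [1,2,7], [1,5,7]

so the chain groups are C_0 ≅ Z^10, C_1 ≅ Z^14, C_2 ≅ Z^2.

Boundary ∂_1: C_1 → C_0 maps an edge to its endpoints' difference, ∂[p,q] = q − p. For instance
  ∂[1,5] = [5] − [1].
The 10×14 boundary matrix has rank 9 and Smith normal form diag(1,1,1,1,1,1,1,1,1).

The boundary map ∂_2: C_2 → C_1 sends each 2-simplex [p,q,r] to [q,r] − [p,r] + [p,q]. For instance
  ∂[1,5,7] = [5,7] − [1,7] + [1,5],
  ∂[1,2,7] = [2,7] − [1,7] + [1,2].
The 14×2 boundary matrix has rank 2 and Smith normal form diag(1,1).

From H_k ≅ ker(∂_k) / im(∂_{k+1}) we obtain:

  H_1: rank ker ∂_1 − rank ∂_2 = (14 − 9) − 2 = 3, and the invariant factors of ∂_2 are all 1, so H_1 = Z^3.

H_1 = Z^3.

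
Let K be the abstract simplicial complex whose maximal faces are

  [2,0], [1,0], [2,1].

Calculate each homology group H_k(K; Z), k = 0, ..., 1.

H_0 ≅ Z,  H_1 ≅ Z.

We work with the vertex ordering 0 < 1 < 2. The simplices of K, each written with vertices in increasing order, are:

  0-simplices (3): [0], [1], [2]
  1-simplices (3): [0,1], [0,2], [1,2]

Hence C_0 ≅ Z^3, C_1 ≅ Z^3.

∂_1: C_1 → C_0 maps an edge to its endpoints' difference, ∂[p,q] = q − p.
The 3×3 boundary matrix has rank 2 and Smith normal form diag(1,1).

Reading off H_k = ker ∂_k / im ∂_{k+1}:

  H_0: rank C_0 − rank ∂_1 = 3 − 2 = 1, and the invariant factors of ∂_1 are all 1, so H_0 = Z.
  H_1: rank ker ∂_1 − rank ∂_2 = (3 − 2) − 0 = 1, and there is no ∂_2, so H_1 = Z.

As a check, the Euler characteristic is 3 − 3 = 0, which agrees with 1 − 1 = 0.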